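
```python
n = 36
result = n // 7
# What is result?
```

Trace (tracking result):
n = 36  # -> n = 36
result = n // 7  # -> result = 5

Answer: 5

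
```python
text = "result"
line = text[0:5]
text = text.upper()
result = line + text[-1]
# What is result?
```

Trace (tracking result):
text = 'result'  # -> text = 'result'
line = text[0:5]  # -> line = 'resul'
text = text.upper()  # -> text = 'RESULT'
result = line + text[-1]  # -> result = 'resulT'

Answer: 'resulT'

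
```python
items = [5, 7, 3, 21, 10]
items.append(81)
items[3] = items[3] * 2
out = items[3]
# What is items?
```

Answer: [5, 7, 3, 42, 10, 81]

Derivation:
Trace (tracking items):
items = [5, 7, 3, 21, 10]  # -> items = [5, 7, 3, 21, 10]
items.append(81)  # -> items = [5, 7, 3, 21, 10, 81]
items[3] = items[3] * 2  # -> items = [5, 7, 3, 42, 10, 81]
out = items[3]  # -> out = 42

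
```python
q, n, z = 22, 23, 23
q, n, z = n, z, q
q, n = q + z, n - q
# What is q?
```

Trace (tracking q):
q, n, z = (22, 23, 23)  # -> q = 22, n = 23, z = 23
q, n, z = (n, z, q)  # -> q = 23, n = 23, z = 22
q, n = (q + z, n - q)  # -> q = 45, n = 0

Answer: 45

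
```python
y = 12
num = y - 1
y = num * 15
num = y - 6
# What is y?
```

Answer: 165

Derivation:
Trace (tracking y):
y = 12  # -> y = 12
num = y - 1  # -> num = 11
y = num * 15  # -> y = 165
num = y - 6  # -> num = 159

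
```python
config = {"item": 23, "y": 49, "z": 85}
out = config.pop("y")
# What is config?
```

Answer: {'item': 23, 'z': 85}

Derivation:
Trace (tracking config):
config = {'item': 23, 'y': 49, 'z': 85}  # -> config = {'item': 23, 'y': 49, 'z': 85}
out = config.pop('y')  # -> out = 49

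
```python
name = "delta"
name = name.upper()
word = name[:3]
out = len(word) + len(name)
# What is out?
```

Trace (tracking out):
name = 'delta'  # -> name = 'delta'
name = name.upper()  # -> name = 'DELTA'
word = name[:3]  # -> word = 'DEL'
out = len(word) + len(name)  # -> out = 8

Answer: 8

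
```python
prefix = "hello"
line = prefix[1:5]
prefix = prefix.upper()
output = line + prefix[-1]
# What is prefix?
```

Answer: 'HELLO'

Derivation:
Trace (tracking prefix):
prefix = 'hello'  # -> prefix = 'hello'
line = prefix[1:5]  # -> line = 'ello'
prefix = prefix.upper()  # -> prefix = 'HELLO'
output = line + prefix[-1]  # -> output = 'elloO'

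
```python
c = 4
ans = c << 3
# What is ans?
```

Trace (tracking ans):
c = 4  # -> c = 4
ans = c << 3  # -> ans = 32

Answer: 32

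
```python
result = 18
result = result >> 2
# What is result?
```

Trace (tracking result):
result = 18  # -> result = 18
result = result >> 2  # -> result = 4

Answer: 4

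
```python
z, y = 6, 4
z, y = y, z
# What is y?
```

Trace (tracking y):
z, y = (6, 4)  # -> z = 6, y = 4
z, y = (y, z)  # -> z = 4, y = 6

Answer: 6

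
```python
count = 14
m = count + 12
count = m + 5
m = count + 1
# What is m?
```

Trace (tracking m):
count = 14  # -> count = 14
m = count + 12  # -> m = 26
count = m + 5  # -> count = 31
m = count + 1  # -> m = 32

Answer: 32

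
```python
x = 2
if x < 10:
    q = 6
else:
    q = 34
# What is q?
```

Answer: 6

Derivation:
Trace (tracking q):
x = 2  # -> x = 2
if x < 10:  # condition is True
    q = 6  # -> q = 6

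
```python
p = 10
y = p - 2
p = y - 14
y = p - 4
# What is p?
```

Answer: -6

Derivation:
Trace (tracking p):
p = 10  # -> p = 10
y = p - 2  # -> y = 8
p = y - 14  # -> p = -6
y = p - 4  # -> y = -10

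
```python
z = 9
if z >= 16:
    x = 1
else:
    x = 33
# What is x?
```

Answer: 33

Derivation:
Trace (tracking x):
z = 9  # -> z = 9
if z >= 16:  # condition is False
else:
    x = 33  # -> x = 33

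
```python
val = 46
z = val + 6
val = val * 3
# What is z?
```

Trace (tracking z):
val = 46  # -> val = 46
z = val + 6  # -> z = 52
val = val * 3  # -> val = 138

Answer: 52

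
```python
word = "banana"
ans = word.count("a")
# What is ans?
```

Answer: 3

Derivation:
Trace (tracking ans):
word = 'banana'  # -> word = 'banana'
ans = word.count('a')  # -> ans = 3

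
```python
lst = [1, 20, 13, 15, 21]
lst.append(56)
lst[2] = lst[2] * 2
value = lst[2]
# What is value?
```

Trace (tracking value):
lst = [1, 20, 13, 15, 21]  # -> lst = [1, 20, 13, 15, 21]
lst.append(56)  # -> lst = [1, 20, 13, 15, 21, 56]
lst[2] = lst[2] * 2  # -> lst = [1, 20, 26, 15, 21, 56]
value = lst[2]  # -> value = 26

Answer: 26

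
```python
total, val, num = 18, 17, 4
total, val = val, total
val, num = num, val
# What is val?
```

Answer: 4

Derivation:
Trace (tracking val):
total, val, num = (18, 17, 4)  # -> total = 18, val = 17, num = 4
total, val = (val, total)  # -> total = 17, val = 18
val, num = (num, val)  # -> val = 4, num = 18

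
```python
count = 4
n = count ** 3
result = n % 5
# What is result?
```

Answer: 4

Derivation:
Trace (tracking result):
count = 4  # -> count = 4
n = count ** 3  # -> n = 64
result = n % 5  # -> result = 4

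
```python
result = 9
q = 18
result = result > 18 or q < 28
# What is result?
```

Answer: True

Derivation:
Trace (tracking result):
result = 9  # -> result = 9
q = 18  # -> q = 18
result = result > 18 or q < 28  # -> result = True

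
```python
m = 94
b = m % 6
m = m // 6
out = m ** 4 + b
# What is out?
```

Answer: 50629

Derivation:
Trace (tracking out):
m = 94  # -> m = 94
b = m % 6  # -> b = 4
m = m // 6  # -> m = 15
out = m ** 4 + b  # -> out = 50629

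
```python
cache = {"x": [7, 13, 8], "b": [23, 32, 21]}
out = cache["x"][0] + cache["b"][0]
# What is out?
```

Answer: 30

Derivation:
Trace (tracking out):
cache = {'x': [7, 13, 8], 'b': [23, 32, 21]}  # -> cache = {'x': [7, 13, 8], 'b': [23, 32, 21]}
out = cache['x'][0] + cache['b'][0]  # -> out = 30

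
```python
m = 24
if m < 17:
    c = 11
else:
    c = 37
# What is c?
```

Answer: 37

Derivation:
Trace (tracking c):
m = 24  # -> m = 24
if m < 17:  # condition is False
else:
    c = 37  # -> c = 37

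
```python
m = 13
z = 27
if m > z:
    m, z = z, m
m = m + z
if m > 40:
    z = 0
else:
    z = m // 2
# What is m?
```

Trace (tracking m):
m = 13  # -> m = 13
z = 27  # -> z = 27
if m > z:  # condition is False
m = m + z  # -> m = 40
if m > 40:  # condition is False
else:
    z = m // 2  # -> z = 20

Answer: 40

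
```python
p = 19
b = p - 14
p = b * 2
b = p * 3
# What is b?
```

Answer: 30

Derivation:
Trace (tracking b):
p = 19  # -> p = 19
b = p - 14  # -> b = 5
p = b * 2  # -> p = 10
b = p * 3  # -> b = 30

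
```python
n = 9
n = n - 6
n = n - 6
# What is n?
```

Answer: -3

Derivation:
Trace (tracking n):
n = 9  # -> n = 9
n = n - 6  # -> n = 3
n = n - 6  # -> n = -3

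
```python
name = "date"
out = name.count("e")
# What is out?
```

Answer: 1

Derivation:
Trace (tracking out):
name = 'date'  # -> name = 'date'
out = name.count('e')  # -> out = 1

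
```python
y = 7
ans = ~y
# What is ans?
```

Trace (tracking ans):
y = 7  # -> y = 7
ans = ~y  # -> ans = -8

Answer: -8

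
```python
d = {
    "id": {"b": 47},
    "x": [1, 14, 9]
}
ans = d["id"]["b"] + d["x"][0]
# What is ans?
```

Trace (tracking ans):
d = {'id': {'b': 47}, 'x': [1, 14, 9]}  # -> d = {'id': {'b': 47}, 'x': [1, 14, 9]}
ans = d['id']['b'] + d['x'][0]  # -> ans = 48

Answer: 48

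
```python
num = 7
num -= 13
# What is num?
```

Trace (tracking num):
num = 7  # -> num = 7
num -= 13  # -> num = -6

Answer: -6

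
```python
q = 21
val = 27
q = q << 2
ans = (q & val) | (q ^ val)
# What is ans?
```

Answer: 95

Derivation:
Trace (tracking ans):
q = 21  # -> q = 21
val = 27  # -> val = 27
q = q << 2  # -> q = 84
ans = q & val | q ^ val  # -> ans = 95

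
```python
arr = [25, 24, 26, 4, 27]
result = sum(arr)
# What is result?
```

Answer: 106

Derivation:
Trace (tracking result):
arr = [25, 24, 26, 4, 27]  # -> arr = [25, 24, 26, 4, 27]
result = sum(arr)  # -> result = 106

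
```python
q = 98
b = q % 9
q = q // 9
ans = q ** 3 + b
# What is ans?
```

Trace (tracking ans):
q = 98  # -> q = 98
b = q % 9  # -> b = 8
q = q // 9  # -> q = 10
ans = q ** 3 + b  # -> ans = 1008

Answer: 1008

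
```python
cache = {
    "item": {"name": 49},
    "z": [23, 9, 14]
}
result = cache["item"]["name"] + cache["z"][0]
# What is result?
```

Answer: 72

Derivation:
Trace (tracking result):
cache = {'item': {'name': 49}, 'z': [23, 9, 14]}  # -> cache = {'item': {'name': 49}, 'z': [23, 9, 14]}
result = cache['item']['name'] + cache['z'][0]  # -> result = 72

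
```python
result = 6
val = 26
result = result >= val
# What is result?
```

Trace (tracking result):
result = 6  # -> result = 6
val = 26  # -> val = 26
result = result >= val  # -> result = False

Answer: False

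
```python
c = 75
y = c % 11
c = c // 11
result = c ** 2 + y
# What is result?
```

Trace (tracking result):
c = 75  # -> c = 75
y = c % 11  # -> y = 9
c = c // 11  # -> c = 6
result = c ** 2 + y  # -> result = 45

Answer: 45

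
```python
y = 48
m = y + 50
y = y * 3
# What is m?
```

Answer: 98

Derivation:
Trace (tracking m):
y = 48  # -> y = 48
m = y + 50  # -> m = 98
y = y * 3  # -> y = 144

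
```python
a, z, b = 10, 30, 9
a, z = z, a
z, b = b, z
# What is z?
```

Answer: 9

Derivation:
Trace (tracking z):
a, z, b = (10, 30, 9)  # -> a = 10, z = 30, b = 9
a, z = (z, a)  # -> a = 30, z = 10
z, b = (b, z)  # -> z = 9, b = 10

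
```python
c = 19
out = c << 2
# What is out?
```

Trace (tracking out):
c = 19  # -> c = 19
out = c << 2  # -> out = 76

Answer: 76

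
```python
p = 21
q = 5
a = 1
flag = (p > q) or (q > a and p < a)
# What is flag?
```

Trace (tracking flag):
p = 21  # -> p = 21
q = 5  # -> q = 5
a = 1  # -> a = 1
flag = p > q or (q > a and p < a)  # -> flag = True

Answer: True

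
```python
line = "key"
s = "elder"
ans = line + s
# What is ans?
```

Answer: 'keyelder'

Derivation:
Trace (tracking ans):
line = 'key'  # -> line = 'key'
s = 'elder'  # -> s = 'elder'
ans = line + s  # -> ans = 'keyelder'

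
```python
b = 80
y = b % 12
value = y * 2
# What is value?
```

Trace (tracking value):
b = 80  # -> b = 80
y = b % 12  # -> y = 8
value = y * 2  # -> value = 16

Answer: 16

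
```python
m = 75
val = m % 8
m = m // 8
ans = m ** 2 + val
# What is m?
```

Answer: 9

Derivation:
Trace (tracking m):
m = 75  # -> m = 75
val = m % 8  # -> val = 3
m = m // 8  # -> m = 9
ans = m ** 2 + val  # -> ans = 84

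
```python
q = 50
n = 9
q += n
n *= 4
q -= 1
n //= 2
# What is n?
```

Trace (tracking n):
q = 50  # -> q = 50
n = 9  # -> n = 9
q += n  # -> q = 59
n *= 4  # -> n = 36
q -= 1  # -> q = 58
n //= 2  # -> n = 18

Answer: 18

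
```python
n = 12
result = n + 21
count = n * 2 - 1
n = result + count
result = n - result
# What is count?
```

Trace (tracking count):
n = 12  # -> n = 12
result = n + 21  # -> result = 33
count = n * 2 - 1  # -> count = 23
n = result + count  # -> n = 56
result = n - result  # -> result = 23

Answer: 23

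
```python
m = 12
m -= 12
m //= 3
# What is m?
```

Answer: 0

Derivation:
Trace (tracking m):
m = 12  # -> m = 12
m -= 12  # -> m = 0
m //= 3  # -> m = 0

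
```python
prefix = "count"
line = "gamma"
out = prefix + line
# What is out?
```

Trace (tracking out):
prefix = 'count'  # -> prefix = 'count'
line = 'gamma'  # -> line = 'gamma'
out = prefix + line  # -> out = 'countgamma'

Answer: 'countgamma'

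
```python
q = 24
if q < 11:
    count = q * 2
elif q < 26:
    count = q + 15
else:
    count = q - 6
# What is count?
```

Trace (tracking count):
q = 24  # -> q = 24
if q < 11:  # condition is False
elif q < 26:  # condition is True
    count = q + 15  # -> count = 39

Answer: 39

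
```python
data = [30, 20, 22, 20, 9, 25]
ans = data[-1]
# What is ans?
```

Trace (tracking ans):
data = [30, 20, 22, 20, 9, 25]  # -> data = [30, 20, 22, 20, 9, 25]
ans = data[-1]  # -> ans = 25

Answer: 25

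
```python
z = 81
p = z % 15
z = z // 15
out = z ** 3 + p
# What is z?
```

Trace (tracking z):
z = 81  # -> z = 81
p = z % 15  # -> p = 6
z = z // 15  # -> z = 5
out = z ** 3 + p  # -> out = 131

Answer: 5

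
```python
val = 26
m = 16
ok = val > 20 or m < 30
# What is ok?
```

Answer: True

Derivation:
Trace (tracking ok):
val = 26  # -> val = 26
m = 16  # -> m = 16
ok = val > 20 or m < 30  # -> ok = True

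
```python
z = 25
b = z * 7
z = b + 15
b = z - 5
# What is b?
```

Answer: 185

Derivation:
Trace (tracking b):
z = 25  # -> z = 25
b = z * 7  # -> b = 175
z = b + 15  # -> z = 190
b = z - 5  # -> b = 185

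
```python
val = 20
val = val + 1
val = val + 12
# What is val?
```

Trace (tracking val):
val = 20  # -> val = 20
val = val + 1  # -> val = 21
val = val + 12  # -> val = 33

Answer: 33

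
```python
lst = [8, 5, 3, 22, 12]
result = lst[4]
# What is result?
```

Answer: 12

Derivation:
Trace (tracking result):
lst = [8, 5, 3, 22, 12]  # -> lst = [8, 5, 3, 22, 12]
result = lst[4]  # -> result = 12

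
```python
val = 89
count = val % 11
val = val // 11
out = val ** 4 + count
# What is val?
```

Trace (tracking val):
val = 89  # -> val = 89
count = val % 11  # -> count = 1
val = val // 11  # -> val = 8
out = val ** 4 + count  # -> out = 4097

Answer: 8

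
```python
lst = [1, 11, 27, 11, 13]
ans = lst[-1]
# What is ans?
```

Answer: 13

Derivation:
Trace (tracking ans):
lst = [1, 11, 27, 11, 13]  # -> lst = [1, 11, 27, 11, 13]
ans = lst[-1]  # -> ans = 13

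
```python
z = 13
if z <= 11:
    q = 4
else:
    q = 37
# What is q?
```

Trace (tracking q):
z = 13  # -> z = 13
if z <= 11:  # condition is False
else:
    q = 37  # -> q = 37

Answer: 37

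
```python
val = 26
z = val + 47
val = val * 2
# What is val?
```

Trace (tracking val):
val = 26  # -> val = 26
z = val + 47  # -> z = 73
val = val * 2  # -> val = 52

Answer: 52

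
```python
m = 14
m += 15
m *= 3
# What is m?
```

Trace (tracking m):
m = 14  # -> m = 14
m += 15  # -> m = 29
m *= 3  # -> m = 87

Answer: 87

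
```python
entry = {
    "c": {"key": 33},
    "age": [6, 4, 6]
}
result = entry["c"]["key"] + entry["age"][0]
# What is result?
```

Answer: 39

Derivation:
Trace (tracking result):
entry = {'c': {'key': 33}, 'age': [6, 4, 6]}  # -> entry = {'c': {'key': 33}, 'age': [6, 4, 6]}
result = entry['c']['key'] + entry['age'][0]  # -> result = 39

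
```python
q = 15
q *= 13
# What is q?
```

Trace (tracking q):
q = 15  # -> q = 15
q *= 13  # -> q = 195

Answer: 195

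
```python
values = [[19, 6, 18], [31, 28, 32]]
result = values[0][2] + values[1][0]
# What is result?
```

Answer: 49

Derivation:
Trace (tracking result):
values = [[19, 6, 18], [31, 28, 32]]  # -> values = [[19, 6, 18], [31, 28, 32]]
result = values[0][2] + values[1][0]  # -> result = 49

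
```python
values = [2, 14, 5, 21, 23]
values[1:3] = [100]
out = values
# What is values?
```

Trace (tracking values):
values = [2, 14, 5, 21, 23]  # -> values = [2, 14, 5, 21, 23]
values[1:3] = [100]  # -> values = [2, 100, 21, 23]
out = values  # -> out = [2, 100, 21, 23]

Answer: [2, 100, 21, 23]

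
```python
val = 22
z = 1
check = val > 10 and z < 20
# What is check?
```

Answer: True

Derivation:
Trace (tracking check):
val = 22  # -> val = 22
z = 1  # -> z = 1
check = val > 10 and z < 20  # -> check = True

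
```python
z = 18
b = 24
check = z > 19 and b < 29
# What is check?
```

Answer: False

Derivation:
Trace (tracking check):
z = 18  # -> z = 18
b = 24  # -> b = 24
check = z > 19 and b < 29  # -> check = False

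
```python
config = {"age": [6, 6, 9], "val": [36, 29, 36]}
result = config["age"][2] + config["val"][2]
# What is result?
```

Trace (tracking result):
config = {'age': [6, 6, 9], 'val': [36, 29, 36]}  # -> config = {'age': [6, 6, 9], 'val': [36, 29, 36]}
result = config['age'][2] + config['val'][2]  # -> result = 45

Answer: 45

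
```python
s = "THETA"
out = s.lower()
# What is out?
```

Trace (tracking out):
s = 'THETA'  # -> s = 'THETA'
out = s.lower()  # -> out = 'theta'

Answer: 'theta'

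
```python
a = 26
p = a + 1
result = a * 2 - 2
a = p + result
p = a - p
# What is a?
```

Trace (tracking a):
a = 26  # -> a = 26
p = a + 1  # -> p = 27
result = a * 2 - 2  # -> result = 50
a = p + result  # -> a = 77
p = a - p  # -> p = 50

Answer: 77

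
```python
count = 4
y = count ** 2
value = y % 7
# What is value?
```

Answer: 2

Derivation:
Trace (tracking value):
count = 4  # -> count = 4
y = count ** 2  # -> y = 16
value = y % 7  # -> value = 2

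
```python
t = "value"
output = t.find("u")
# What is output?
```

Answer: 3

Derivation:
Trace (tracking output):
t = 'value'  # -> t = 'value'
output = t.find('u')  # -> output = 3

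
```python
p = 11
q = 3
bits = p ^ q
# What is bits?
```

Trace (tracking bits):
p = 11  # -> p = 11
q = 3  # -> q = 3
bits = p ^ q  # -> bits = 8

Answer: 8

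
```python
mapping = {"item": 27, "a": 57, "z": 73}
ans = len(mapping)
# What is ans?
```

Trace (tracking ans):
mapping = {'item': 27, 'a': 57, 'z': 73}  # -> mapping = {'item': 27, 'a': 57, 'z': 73}
ans = len(mapping)  # -> ans = 3

Answer: 3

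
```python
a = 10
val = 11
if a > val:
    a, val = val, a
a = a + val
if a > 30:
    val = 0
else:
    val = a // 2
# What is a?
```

Answer: 21

Derivation:
Trace (tracking a):
a = 10  # -> a = 10
val = 11  # -> val = 11
if a > val:  # condition is False
a = a + val  # -> a = 21
if a > 30:  # condition is False
else:
    val = a // 2  # -> val = 10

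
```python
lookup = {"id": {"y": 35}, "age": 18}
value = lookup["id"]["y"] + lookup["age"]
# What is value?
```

Trace (tracking value):
lookup = {'id': {'y': 35}, 'age': 18}  # -> lookup = {'id': {'y': 35}, 'age': 18}
value = lookup['id']['y'] + lookup['age']  # -> value = 53

Answer: 53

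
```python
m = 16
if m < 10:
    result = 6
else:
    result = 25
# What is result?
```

Trace (tracking result):
m = 16  # -> m = 16
if m < 10:  # condition is False
else:
    result = 25  # -> result = 25

Answer: 25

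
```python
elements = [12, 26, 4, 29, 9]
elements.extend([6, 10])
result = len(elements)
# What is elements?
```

Answer: [12, 26, 4, 29, 9, 6, 10]

Derivation:
Trace (tracking elements):
elements = [12, 26, 4, 29, 9]  # -> elements = [12, 26, 4, 29, 9]
elements.extend([6, 10])  # -> elements = [12, 26, 4, 29, 9, 6, 10]
result = len(elements)  # -> result = 7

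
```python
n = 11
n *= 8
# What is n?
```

Trace (tracking n):
n = 11  # -> n = 11
n *= 8  # -> n = 88

Answer: 88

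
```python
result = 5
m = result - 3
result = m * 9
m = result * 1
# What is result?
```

Trace (tracking result):
result = 5  # -> result = 5
m = result - 3  # -> m = 2
result = m * 9  # -> result = 18
m = result * 1  # -> m = 18

Answer: 18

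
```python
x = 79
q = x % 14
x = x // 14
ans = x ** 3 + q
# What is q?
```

Answer: 9

Derivation:
Trace (tracking q):
x = 79  # -> x = 79
q = x % 14  # -> q = 9
x = x // 14  # -> x = 5
ans = x ** 3 + q  # -> ans = 134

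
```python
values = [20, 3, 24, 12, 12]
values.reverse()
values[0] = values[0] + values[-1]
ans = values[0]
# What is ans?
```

Answer: 32

Derivation:
Trace (tracking ans):
values = [20, 3, 24, 12, 12]  # -> values = [20, 3, 24, 12, 12]
values.reverse()  # -> values = [12, 12, 24, 3, 20]
values[0] = values[0] + values[-1]  # -> values = [32, 12, 24, 3, 20]
ans = values[0]  # -> ans = 32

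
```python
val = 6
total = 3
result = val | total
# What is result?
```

Answer: 7

Derivation:
Trace (tracking result):
val = 6  # -> val = 6
total = 3  # -> total = 3
result = val | total  # -> result = 7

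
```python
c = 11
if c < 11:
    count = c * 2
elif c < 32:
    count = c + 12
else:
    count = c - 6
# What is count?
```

Answer: 23

Derivation:
Trace (tracking count):
c = 11  # -> c = 11
if c < 11:  # condition is False
elif c < 32:  # condition is True
    count = c + 12  # -> count = 23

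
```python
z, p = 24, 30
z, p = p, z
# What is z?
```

Trace (tracking z):
z, p = (24, 30)  # -> z = 24, p = 30
z, p = (p, z)  # -> z = 30, p = 24

Answer: 30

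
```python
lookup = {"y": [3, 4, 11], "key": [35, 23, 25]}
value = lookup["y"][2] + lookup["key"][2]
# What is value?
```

Answer: 36

Derivation:
Trace (tracking value):
lookup = {'y': [3, 4, 11], 'key': [35, 23, 25]}  # -> lookup = {'y': [3, 4, 11], 'key': [35, 23, 25]}
value = lookup['y'][2] + lookup['key'][2]  # -> value = 36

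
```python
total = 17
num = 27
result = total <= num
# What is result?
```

Trace (tracking result):
total = 17  # -> total = 17
num = 27  # -> num = 27
result = total <= num  # -> result = True

Answer: True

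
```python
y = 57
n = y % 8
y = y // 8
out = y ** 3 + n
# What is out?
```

Trace (tracking out):
y = 57  # -> y = 57
n = y % 8  # -> n = 1
y = y // 8  # -> y = 7
out = y ** 3 + n  # -> out = 344

Answer: 344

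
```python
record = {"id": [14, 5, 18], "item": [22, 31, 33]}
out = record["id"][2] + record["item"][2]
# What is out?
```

Trace (tracking out):
record = {'id': [14, 5, 18], 'item': [22, 31, 33]}  # -> record = {'id': [14, 5, 18], 'item': [22, 31, 33]}
out = record['id'][2] + record['item'][2]  # -> out = 51

Answer: 51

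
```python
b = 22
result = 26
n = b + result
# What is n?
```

Trace (tracking n):
b = 22  # -> b = 22
result = 26  # -> result = 26
n = b + result  # -> n = 48

Answer: 48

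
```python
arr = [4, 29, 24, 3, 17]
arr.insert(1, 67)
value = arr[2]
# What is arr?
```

Answer: [4, 67, 29, 24, 3, 17]

Derivation:
Trace (tracking arr):
arr = [4, 29, 24, 3, 17]  # -> arr = [4, 29, 24, 3, 17]
arr.insert(1, 67)  # -> arr = [4, 67, 29, 24, 3, 17]
value = arr[2]  # -> value = 29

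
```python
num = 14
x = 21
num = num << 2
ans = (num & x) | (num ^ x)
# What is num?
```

Trace (tracking num):
num = 14  # -> num = 14
x = 21  # -> x = 21
num = num << 2  # -> num = 56
ans = num & x | num ^ x  # -> ans = 61

Answer: 56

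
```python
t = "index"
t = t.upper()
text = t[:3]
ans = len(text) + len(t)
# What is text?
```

Trace (tracking text):
t = 'index'  # -> t = 'index'
t = t.upper()  # -> t = 'INDEX'
text = t[:3]  # -> text = 'IND'
ans = len(text) + len(t)  # -> ans = 8

Answer: 'IND'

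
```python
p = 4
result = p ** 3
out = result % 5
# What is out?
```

Answer: 4

Derivation:
Trace (tracking out):
p = 4  # -> p = 4
result = p ** 3  # -> result = 64
out = result % 5  # -> out = 4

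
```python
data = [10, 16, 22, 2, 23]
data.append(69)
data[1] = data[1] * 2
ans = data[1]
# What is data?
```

Trace (tracking data):
data = [10, 16, 22, 2, 23]  # -> data = [10, 16, 22, 2, 23]
data.append(69)  # -> data = [10, 16, 22, 2, 23, 69]
data[1] = data[1] * 2  # -> data = [10, 32, 22, 2, 23, 69]
ans = data[1]  # -> ans = 32

Answer: [10, 32, 22, 2, 23, 69]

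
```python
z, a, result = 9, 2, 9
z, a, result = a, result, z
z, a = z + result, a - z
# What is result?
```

Trace (tracking result):
z, a, result = (9, 2, 9)  # -> z = 9, a = 2, result = 9
z, a, result = (a, result, z)  # -> z = 2, a = 9, result = 9
z, a = (z + result, a - z)  # -> z = 11, a = 7

Answer: 9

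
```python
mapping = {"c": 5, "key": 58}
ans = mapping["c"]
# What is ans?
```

Answer: 5

Derivation:
Trace (tracking ans):
mapping = {'c': 5, 'key': 58}  # -> mapping = {'c': 5, 'key': 58}
ans = mapping['c']  # -> ans = 5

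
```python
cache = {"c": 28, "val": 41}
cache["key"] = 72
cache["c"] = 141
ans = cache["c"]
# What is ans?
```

Answer: 141

Derivation:
Trace (tracking ans):
cache = {'c': 28, 'val': 41}  # -> cache = {'c': 28, 'val': 41}
cache['key'] = 72  # -> cache = {'c': 28, 'val': 41, 'key': 72}
cache['c'] = 141  # -> cache = {'c': 141, 'val': 41, 'key': 72}
ans = cache['c']  # -> ans = 141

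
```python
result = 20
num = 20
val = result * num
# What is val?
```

Answer: 400

Derivation:
Trace (tracking val):
result = 20  # -> result = 20
num = 20  # -> num = 20
val = result * num  # -> val = 400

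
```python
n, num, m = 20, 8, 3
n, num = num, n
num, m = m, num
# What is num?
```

Trace (tracking num):
n, num, m = (20, 8, 3)  # -> n = 20, num = 8, m = 3
n, num = (num, n)  # -> n = 8, num = 20
num, m = (m, num)  # -> num = 3, m = 20

Answer: 3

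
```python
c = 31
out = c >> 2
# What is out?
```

Trace (tracking out):
c = 31  # -> c = 31
out = c >> 2  # -> out = 7

Answer: 7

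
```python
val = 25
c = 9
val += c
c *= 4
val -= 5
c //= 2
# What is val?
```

Trace (tracking val):
val = 25  # -> val = 25
c = 9  # -> c = 9
val += c  # -> val = 34
c *= 4  # -> c = 36
val -= 5  # -> val = 29
c //= 2  # -> c = 18

Answer: 29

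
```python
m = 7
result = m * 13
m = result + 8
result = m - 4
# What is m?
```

Trace (tracking m):
m = 7  # -> m = 7
result = m * 13  # -> result = 91
m = result + 8  # -> m = 99
result = m - 4  # -> result = 95

Answer: 99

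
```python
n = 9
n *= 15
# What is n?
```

Trace (tracking n):
n = 9  # -> n = 9
n *= 15  # -> n = 135

Answer: 135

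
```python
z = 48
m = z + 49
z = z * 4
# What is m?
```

Trace (tracking m):
z = 48  # -> z = 48
m = z + 49  # -> m = 97
z = z * 4  # -> z = 192

Answer: 97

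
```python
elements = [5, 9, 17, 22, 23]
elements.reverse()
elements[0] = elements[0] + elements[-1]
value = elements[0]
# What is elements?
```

Answer: [28, 22, 17, 9, 5]

Derivation:
Trace (tracking elements):
elements = [5, 9, 17, 22, 23]  # -> elements = [5, 9, 17, 22, 23]
elements.reverse()  # -> elements = [23, 22, 17, 9, 5]
elements[0] = elements[0] + elements[-1]  # -> elements = [28, 22, 17, 9, 5]
value = elements[0]  # -> value = 28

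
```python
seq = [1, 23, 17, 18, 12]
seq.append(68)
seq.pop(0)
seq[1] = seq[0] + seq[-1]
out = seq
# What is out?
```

Answer: [23, 91, 18, 12, 68]

Derivation:
Trace (tracking out):
seq = [1, 23, 17, 18, 12]  # -> seq = [1, 23, 17, 18, 12]
seq.append(68)  # -> seq = [1, 23, 17, 18, 12, 68]
seq.pop(0)  # -> seq = [23, 17, 18, 12, 68]
seq[1] = seq[0] + seq[-1]  # -> seq = [23, 91, 18, 12, 68]
out = seq  # -> out = [23, 91, 18, 12, 68]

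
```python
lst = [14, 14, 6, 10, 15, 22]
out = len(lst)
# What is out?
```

Trace (tracking out):
lst = [14, 14, 6, 10, 15, 22]  # -> lst = [14, 14, 6, 10, 15, 22]
out = len(lst)  # -> out = 6

Answer: 6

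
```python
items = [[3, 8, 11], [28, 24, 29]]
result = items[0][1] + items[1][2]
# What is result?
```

Answer: 37

Derivation:
Trace (tracking result):
items = [[3, 8, 11], [28, 24, 29]]  # -> items = [[3, 8, 11], [28, 24, 29]]
result = items[0][1] + items[1][2]  # -> result = 37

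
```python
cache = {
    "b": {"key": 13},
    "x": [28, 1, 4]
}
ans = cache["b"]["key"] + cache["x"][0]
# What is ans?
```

Trace (tracking ans):
cache = {'b': {'key': 13}, 'x': [28, 1, 4]}  # -> cache = {'b': {'key': 13}, 'x': [28, 1, 4]}
ans = cache['b']['key'] + cache['x'][0]  # -> ans = 41

Answer: 41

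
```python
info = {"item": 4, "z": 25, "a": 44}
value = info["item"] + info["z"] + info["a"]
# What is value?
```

Answer: 73

Derivation:
Trace (tracking value):
info = {'item': 4, 'z': 25, 'a': 44}  # -> info = {'item': 4, 'z': 25, 'a': 44}
value = info['item'] + info['z'] + info['a']  # -> value = 73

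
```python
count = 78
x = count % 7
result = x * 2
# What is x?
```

Answer: 1

Derivation:
Trace (tracking x):
count = 78  # -> count = 78
x = count % 7  # -> x = 1
result = x * 2  # -> result = 2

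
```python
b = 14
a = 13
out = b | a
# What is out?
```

Answer: 15

Derivation:
Trace (tracking out):
b = 14  # -> b = 14
a = 13  # -> a = 13
out = b | a  # -> out = 15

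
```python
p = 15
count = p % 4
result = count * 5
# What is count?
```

Trace (tracking count):
p = 15  # -> p = 15
count = p % 4  # -> count = 3
result = count * 5  # -> result = 15

Answer: 3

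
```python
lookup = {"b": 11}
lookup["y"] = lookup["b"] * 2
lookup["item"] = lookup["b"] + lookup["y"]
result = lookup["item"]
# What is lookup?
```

Trace (tracking lookup):
lookup = {'b': 11}  # -> lookup = {'b': 11}
lookup['y'] = lookup['b'] * 2  # -> lookup = {'b': 11, 'y': 22}
lookup['item'] = lookup['b'] + lookup['y']  # -> lookup = {'b': 11, 'y': 22, 'item': 33}
result = lookup['item']  # -> result = 33

Answer: {'b': 11, 'y': 22, 'item': 33}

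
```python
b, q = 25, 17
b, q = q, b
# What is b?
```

Trace (tracking b):
b, q = (25, 17)  # -> b = 25, q = 17
b, q = (q, b)  # -> b = 17, q = 25

Answer: 17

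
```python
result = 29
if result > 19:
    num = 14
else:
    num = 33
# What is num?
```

Answer: 14

Derivation:
Trace (tracking num):
result = 29  # -> result = 29
if result > 19:  # condition is True
    num = 14  # -> num = 14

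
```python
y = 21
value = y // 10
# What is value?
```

Trace (tracking value):
y = 21  # -> y = 21
value = y // 10  # -> value = 2

Answer: 2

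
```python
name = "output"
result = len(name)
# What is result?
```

Answer: 6

Derivation:
Trace (tracking result):
name = 'output'  # -> name = 'output'
result = len(name)  # -> result = 6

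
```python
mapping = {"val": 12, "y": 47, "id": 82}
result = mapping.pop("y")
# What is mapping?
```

Trace (tracking mapping):
mapping = {'val': 12, 'y': 47, 'id': 82}  # -> mapping = {'val': 12, 'y': 47, 'id': 82}
result = mapping.pop('y')  # -> result = 47

Answer: {'val': 12, 'id': 82}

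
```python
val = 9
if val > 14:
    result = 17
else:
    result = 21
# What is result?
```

Trace (tracking result):
val = 9  # -> val = 9
if val > 14:  # condition is False
else:
    result = 21  # -> result = 21

Answer: 21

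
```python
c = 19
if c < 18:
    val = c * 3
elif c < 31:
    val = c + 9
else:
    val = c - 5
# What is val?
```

Answer: 28

Derivation:
Trace (tracking val):
c = 19  # -> c = 19
if c < 18:  # condition is False
elif c < 31:  # condition is True
    val = c + 9  # -> val = 28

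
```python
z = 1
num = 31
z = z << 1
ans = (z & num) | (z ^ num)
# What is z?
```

Trace (tracking z):
z = 1  # -> z = 1
num = 31  # -> num = 31
z = z << 1  # -> z = 2
ans = z & num | z ^ num  # -> ans = 31

Answer: 2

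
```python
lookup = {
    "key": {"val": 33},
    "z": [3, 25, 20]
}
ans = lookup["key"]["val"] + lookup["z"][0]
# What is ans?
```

Answer: 36

Derivation:
Trace (tracking ans):
lookup = {'key': {'val': 33}, 'z': [3, 25, 20]}  # -> lookup = {'key': {'val': 33}, 'z': [3, 25, 20]}
ans = lookup['key']['val'] + lookup['z'][0]  # -> ans = 36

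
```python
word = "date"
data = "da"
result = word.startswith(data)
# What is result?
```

Trace (tracking result):
word = 'date'  # -> word = 'date'
data = 'da'  # -> data = 'da'
result = word.startswith(data)  # -> result = True

Answer: True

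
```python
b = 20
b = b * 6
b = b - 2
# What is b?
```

Answer: 118

Derivation:
Trace (tracking b):
b = 20  # -> b = 20
b = b * 6  # -> b = 120
b = b - 2  # -> b = 118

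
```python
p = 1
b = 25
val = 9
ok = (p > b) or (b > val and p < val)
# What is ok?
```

Answer: True

Derivation:
Trace (tracking ok):
p = 1  # -> p = 1
b = 25  # -> b = 25
val = 9  # -> val = 9
ok = p > b or (b > val and p < val)  # -> ok = True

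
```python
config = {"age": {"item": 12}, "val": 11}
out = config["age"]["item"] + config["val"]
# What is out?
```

Trace (tracking out):
config = {'age': {'item': 12}, 'val': 11}  # -> config = {'age': {'item': 12}, 'val': 11}
out = config['age']['item'] + config['val']  # -> out = 23

Answer: 23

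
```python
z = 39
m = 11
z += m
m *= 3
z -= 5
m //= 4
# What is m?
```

Answer: 8

Derivation:
Trace (tracking m):
z = 39  # -> z = 39
m = 11  # -> m = 11
z += m  # -> z = 50
m *= 3  # -> m = 33
z -= 5  # -> z = 45
m //= 4  # -> m = 8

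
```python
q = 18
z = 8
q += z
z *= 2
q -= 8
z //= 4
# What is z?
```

Answer: 4

Derivation:
Trace (tracking z):
q = 18  # -> q = 18
z = 8  # -> z = 8
q += z  # -> q = 26
z *= 2  # -> z = 16
q -= 8  # -> q = 18
z //= 4  # -> z = 4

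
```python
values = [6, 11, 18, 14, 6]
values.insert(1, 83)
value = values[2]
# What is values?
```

Answer: [6, 83, 11, 18, 14, 6]

Derivation:
Trace (tracking values):
values = [6, 11, 18, 14, 6]  # -> values = [6, 11, 18, 14, 6]
values.insert(1, 83)  # -> values = [6, 83, 11, 18, 14, 6]
value = values[2]  # -> value = 11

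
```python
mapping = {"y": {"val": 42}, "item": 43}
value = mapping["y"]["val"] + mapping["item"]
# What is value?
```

Trace (tracking value):
mapping = {'y': {'val': 42}, 'item': 43}  # -> mapping = {'y': {'val': 42}, 'item': 43}
value = mapping['y']['val'] + mapping['item']  # -> value = 85

Answer: 85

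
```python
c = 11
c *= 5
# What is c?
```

Answer: 55

Derivation:
Trace (tracking c):
c = 11  # -> c = 11
c *= 5  # -> c = 55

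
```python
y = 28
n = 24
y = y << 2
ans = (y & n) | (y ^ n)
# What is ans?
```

Answer: 120

Derivation:
Trace (tracking ans):
y = 28  # -> y = 28
n = 24  # -> n = 24
y = y << 2  # -> y = 112
ans = y & n | y ^ n  # -> ans = 120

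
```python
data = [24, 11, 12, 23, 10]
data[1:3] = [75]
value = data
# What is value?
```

Trace (tracking value):
data = [24, 11, 12, 23, 10]  # -> data = [24, 11, 12, 23, 10]
data[1:3] = [75]  # -> data = [24, 75, 23, 10]
value = data  # -> value = [24, 75, 23, 10]

Answer: [24, 75, 23, 10]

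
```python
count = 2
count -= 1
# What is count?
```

Trace (tracking count):
count = 2  # -> count = 2
count -= 1  # -> count = 1

Answer: 1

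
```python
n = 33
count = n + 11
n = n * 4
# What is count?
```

Trace (tracking count):
n = 33  # -> n = 33
count = n + 11  # -> count = 44
n = n * 4  # -> n = 132

Answer: 44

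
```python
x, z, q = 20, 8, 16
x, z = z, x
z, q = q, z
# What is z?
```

Trace (tracking z):
x, z, q = (20, 8, 16)  # -> x = 20, z = 8, q = 16
x, z = (z, x)  # -> x = 8, z = 20
z, q = (q, z)  # -> z = 16, q = 20

Answer: 16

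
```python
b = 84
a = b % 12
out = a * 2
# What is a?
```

Trace (tracking a):
b = 84  # -> b = 84
a = b % 12  # -> a = 0
out = a * 2  # -> out = 0

Answer: 0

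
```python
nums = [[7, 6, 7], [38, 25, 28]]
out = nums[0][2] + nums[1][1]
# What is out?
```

Trace (tracking out):
nums = [[7, 6, 7], [38, 25, 28]]  # -> nums = [[7, 6, 7], [38, 25, 28]]
out = nums[0][2] + nums[1][1]  # -> out = 32

Answer: 32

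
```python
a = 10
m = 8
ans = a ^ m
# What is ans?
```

Answer: 2

Derivation:
Trace (tracking ans):
a = 10  # -> a = 10
m = 8  # -> m = 8
ans = a ^ m  # -> ans = 2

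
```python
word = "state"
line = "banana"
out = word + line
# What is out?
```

Trace (tracking out):
word = 'state'  # -> word = 'state'
line = 'banana'  # -> line = 'banana'
out = word + line  # -> out = 'statebanana'

Answer: 'statebanana'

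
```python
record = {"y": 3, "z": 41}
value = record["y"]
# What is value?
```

Answer: 3

Derivation:
Trace (tracking value):
record = {'y': 3, 'z': 41}  # -> record = {'y': 3, 'z': 41}
value = record['y']  # -> value = 3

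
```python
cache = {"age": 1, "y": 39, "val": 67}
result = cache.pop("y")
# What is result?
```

Trace (tracking result):
cache = {'age': 1, 'y': 39, 'val': 67}  # -> cache = {'age': 1, 'y': 39, 'val': 67}
result = cache.pop('y')  # -> result = 39

Answer: 39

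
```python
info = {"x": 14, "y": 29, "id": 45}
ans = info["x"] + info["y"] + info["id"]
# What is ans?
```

Trace (tracking ans):
info = {'x': 14, 'y': 29, 'id': 45}  # -> info = {'x': 14, 'y': 29, 'id': 45}
ans = info['x'] + info['y'] + info['id']  # -> ans = 88

Answer: 88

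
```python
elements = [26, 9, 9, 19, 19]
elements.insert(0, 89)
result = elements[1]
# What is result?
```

Answer: 26

Derivation:
Trace (tracking result):
elements = [26, 9, 9, 19, 19]  # -> elements = [26, 9, 9, 19, 19]
elements.insert(0, 89)  # -> elements = [89, 26, 9, 9, 19, 19]
result = elements[1]  # -> result = 26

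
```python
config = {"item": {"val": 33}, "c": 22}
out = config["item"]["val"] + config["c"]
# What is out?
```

Trace (tracking out):
config = {'item': {'val': 33}, 'c': 22}  # -> config = {'item': {'val': 33}, 'c': 22}
out = config['item']['val'] + config['c']  # -> out = 55

Answer: 55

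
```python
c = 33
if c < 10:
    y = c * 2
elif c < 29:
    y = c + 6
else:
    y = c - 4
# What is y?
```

Trace (tracking y):
c = 33  # -> c = 33
if c < 10:  # condition is False
elif c < 29:  # condition is False
else:
    y = c - 4  # -> y = 29

Answer: 29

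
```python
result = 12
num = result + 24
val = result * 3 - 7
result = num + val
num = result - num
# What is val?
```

Trace (tracking val):
result = 12  # -> result = 12
num = result + 24  # -> num = 36
val = result * 3 - 7  # -> val = 29
result = num + val  # -> result = 65
num = result - num  # -> num = 29

Answer: 29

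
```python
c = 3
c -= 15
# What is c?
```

Trace (tracking c):
c = 3  # -> c = 3
c -= 15  # -> c = -12

Answer: -12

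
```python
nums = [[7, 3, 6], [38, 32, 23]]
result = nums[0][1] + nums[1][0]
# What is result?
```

Trace (tracking result):
nums = [[7, 3, 6], [38, 32, 23]]  # -> nums = [[7, 3, 6], [38, 32, 23]]
result = nums[0][1] + nums[1][0]  # -> result = 41

Answer: 41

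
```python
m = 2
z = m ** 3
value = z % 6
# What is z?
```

Answer: 8

Derivation:
Trace (tracking z):
m = 2  # -> m = 2
z = m ** 3  # -> z = 8
value = z % 6  # -> value = 2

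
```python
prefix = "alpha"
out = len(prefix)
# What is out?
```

Answer: 5

Derivation:
Trace (tracking out):
prefix = 'alpha'  # -> prefix = 'alpha'
out = len(prefix)  # -> out = 5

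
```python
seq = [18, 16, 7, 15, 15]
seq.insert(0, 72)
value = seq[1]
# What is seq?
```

Answer: [72, 18, 16, 7, 15, 15]

Derivation:
Trace (tracking seq):
seq = [18, 16, 7, 15, 15]  # -> seq = [18, 16, 7, 15, 15]
seq.insert(0, 72)  # -> seq = [72, 18, 16, 7, 15, 15]
value = seq[1]  # -> value = 18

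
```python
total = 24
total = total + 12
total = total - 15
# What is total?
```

Answer: 21

Derivation:
Trace (tracking total):
total = 24  # -> total = 24
total = total + 12  # -> total = 36
total = total - 15  # -> total = 21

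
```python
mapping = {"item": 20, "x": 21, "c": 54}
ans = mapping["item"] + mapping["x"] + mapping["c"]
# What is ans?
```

Answer: 95

Derivation:
Trace (tracking ans):
mapping = {'item': 20, 'x': 21, 'c': 54}  # -> mapping = {'item': 20, 'x': 21, 'c': 54}
ans = mapping['item'] + mapping['x'] + mapping['c']  # -> ans = 95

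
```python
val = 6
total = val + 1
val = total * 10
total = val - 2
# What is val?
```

Answer: 70

Derivation:
Trace (tracking val):
val = 6  # -> val = 6
total = val + 1  # -> total = 7
val = total * 10  # -> val = 70
total = val - 2  # -> total = 68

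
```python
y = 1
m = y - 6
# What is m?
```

Trace (tracking m):
y = 1  # -> y = 1
m = y - 6  # -> m = -5

Answer: -5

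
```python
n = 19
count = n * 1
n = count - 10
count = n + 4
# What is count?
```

Answer: 13

Derivation:
Trace (tracking count):
n = 19  # -> n = 19
count = n * 1  # -> count = 19
n = count - 10  # -> n = 9
count = n + 4  # -> count = 13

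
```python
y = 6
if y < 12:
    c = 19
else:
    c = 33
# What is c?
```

Answer: 19

Derivation:
Trace (tracking c):
y = 6  # -> y = 6
if y < 12:  # condition is True
    c = 19  # -> c = 19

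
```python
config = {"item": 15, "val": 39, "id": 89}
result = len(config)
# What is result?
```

Trace (tracking result):
config = {'item': 15, 'val': 39, 'id': 89}  # -> config = {'item': 15, 'val': 39, 'id': 89}
result = len(config)  # -> result = 3

Answer: 3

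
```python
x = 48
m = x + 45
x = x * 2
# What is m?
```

Answer: 93

Derivation:
Trace (tracking m):
x = 48  # -> x = 48
m = x + 45  # -> m = 93
x = x * 2  # -> x = 96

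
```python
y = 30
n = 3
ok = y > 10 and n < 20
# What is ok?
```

Trace (tracking ok):
y = 30  # -> y = 30
n = 3  # -> n = 3
ok = y > 10 and n < 20  # -> ok = True

Answer: True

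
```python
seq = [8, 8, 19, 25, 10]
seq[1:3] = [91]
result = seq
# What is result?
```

Trace (tracking result):
seq = [8, 8, 19, 25, 10]  # -> seq = [8, 8, 19, 25, 10]
seq[1:3] = [91]  # -> seq = [8, 91, 25, 10]
result = seq  # -> result = [8, 91, 25, 10]

Answer: [8, 91, 25, 10]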